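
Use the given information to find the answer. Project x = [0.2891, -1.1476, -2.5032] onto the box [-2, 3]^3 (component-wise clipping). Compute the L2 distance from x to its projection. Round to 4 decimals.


Project each component onto [-2, 3].
clip(0.2891) = 0.2891, clip(-1.1476) = -1.1476, clip(-2.5032) = -2.0
Projection = [0.2891, -1.1476, -2.0]
Squared diffs: [0.0, 0.0, 0.2532]
Distance = sqrt(0.2532) = 0.5032


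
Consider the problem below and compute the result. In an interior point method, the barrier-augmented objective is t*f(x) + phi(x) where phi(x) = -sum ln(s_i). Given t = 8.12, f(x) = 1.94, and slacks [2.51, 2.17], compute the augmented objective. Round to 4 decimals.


Step 1: Compute log-barrier.
ln values: [0.9203, 0.7747]
phi = -(0.9203 + 0.7747) = -1.695
Step 2: Compute augmented objective.
t*f(x) = 8.12*1.94 = 15.7528
Total = 15.7528 - 1.695 = 14.0578


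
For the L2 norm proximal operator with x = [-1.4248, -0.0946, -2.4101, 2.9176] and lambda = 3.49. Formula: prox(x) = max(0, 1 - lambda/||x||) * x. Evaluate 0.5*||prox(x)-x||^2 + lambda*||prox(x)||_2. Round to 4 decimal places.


Step 1: Compute ||x||.
||x|| = 4.0447
Step 2: Compute scaling factor.
scale = max(0, 1 - 3.49/4.0447) = 0.1372
Step 3: prox(x) = [-0.1954, -0.013, -0.3306, 0.4002]
||prox(x)|| = 0.5547
Step 4: Proximal objective.
0.5*||prox-x||^2 = 6.0901
lambda*||prox|| = 1.9359
Total = 8.0261


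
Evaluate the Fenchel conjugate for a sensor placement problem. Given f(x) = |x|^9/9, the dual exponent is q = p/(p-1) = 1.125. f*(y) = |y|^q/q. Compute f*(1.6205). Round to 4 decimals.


The conjugate exponent q satisfies 1/p + 1/q = 1.
p = 9, so q = 9/(9 - 1) = 1.125
|y|^q = 1.6205^1.125 = 1.7213
f*(1.6205) = 1.7213 / 1.125 = 1.53


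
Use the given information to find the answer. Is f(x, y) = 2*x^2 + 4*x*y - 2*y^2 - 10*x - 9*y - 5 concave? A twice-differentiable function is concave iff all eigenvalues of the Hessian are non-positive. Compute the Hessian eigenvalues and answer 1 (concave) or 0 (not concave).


The Hessian of f(x,y) = 2*x^2 + 4*x*y - 2*y^2 - 10*x - 9*y - 5 is:
H = [[4, 4], [4, -4]]
Trace = 4 - 4 = 0
Determinant = 4*-4 - (4)^2 = -32
Discriminant = (0)^2 - 4*-32 = 128.0
Eigenvalues: lambda_1 = -5.6569, lambda_2 = 5.6569
The function is not concave.

0


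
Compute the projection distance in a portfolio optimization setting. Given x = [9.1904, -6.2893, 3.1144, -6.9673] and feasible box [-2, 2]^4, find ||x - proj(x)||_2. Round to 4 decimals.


Project each component onto [-2, 2].
clip(9.1904) = 2.0, clip(-6.2893) = -2.0, clip(3.1144) = 2.0, clip(-6.9673) = -2.0
Projection = [2.0, -2.0, 2.0, -2.0]
Squared diffs: [51.7019, 18.3981, 1.2419, 24.6741]
Distance = sqrt(96.016) = 9.7988


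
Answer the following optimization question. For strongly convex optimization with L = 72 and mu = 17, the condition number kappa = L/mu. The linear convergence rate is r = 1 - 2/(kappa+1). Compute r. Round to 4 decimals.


Step 1: Compute the condition number.
kappa = L/mu = 72/17 = 4.2353
Step 2: Compute the convergence rate.
r = 1 - 2/(kappa + 1) = 1 - 2*mu/(L + mu) = (L - mu)/(L + mu) = 55/89 = 0.618


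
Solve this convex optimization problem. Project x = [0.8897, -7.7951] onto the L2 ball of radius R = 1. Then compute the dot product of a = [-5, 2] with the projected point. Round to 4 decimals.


Step 1: Compute ||x|| (intermediates to 6 decimals).
||x|| = sqrt(0.8897^2 + (-7.7951)^2) = 7.845709
Step 2: Project.
Since ||x|| > R, scale = R/||x|| = 1/7.845709 = 0.127458, proj(x) = scale * x
proj(x) = [0.113399, -0.993548]
Step 3: Dot product.
a^T * proj(x) = -5*0.113399 + 2*(-0.993548) = -2.5541


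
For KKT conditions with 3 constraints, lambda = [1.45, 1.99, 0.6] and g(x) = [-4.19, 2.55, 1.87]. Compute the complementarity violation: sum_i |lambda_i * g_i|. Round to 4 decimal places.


KKT complementary slackness check:
lambda_1 * g_1 = 1.45 * -4.19 = -6.0755
lambda_2 * g_2 = 1.99 * 2.55 = 5.0745
lambda_3 * g_3 = 0.6 * 1.87 = 1.122
Total violation = 6.0755 + 5.0745 + 1.122 = 12.272


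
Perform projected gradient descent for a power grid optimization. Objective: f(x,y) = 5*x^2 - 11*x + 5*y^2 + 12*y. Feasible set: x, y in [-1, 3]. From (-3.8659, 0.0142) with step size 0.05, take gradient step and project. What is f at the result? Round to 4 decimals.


Step 1: Compute gradient at (-3.8659, 0.0142).
grad_x = 2*5*-3.8659 - 11 = -49.659
grad_y = 2*5*0.0142 + 12 = 12.142
Step 2: Gradient step.
x_raw = -3.8659 - 0.05*-49.659 = -1.383
y_raw = 0.0142 - 0.05*12.142 = -0.5929
Step 3: Project onto [-1, 3].
x_proj = clip(-1.383) = -1.0
y_proj = clip(-0.5929) = -0.5929
Step 4: Evaluate f.
f(-1.0, -0.5929) = 10.6429


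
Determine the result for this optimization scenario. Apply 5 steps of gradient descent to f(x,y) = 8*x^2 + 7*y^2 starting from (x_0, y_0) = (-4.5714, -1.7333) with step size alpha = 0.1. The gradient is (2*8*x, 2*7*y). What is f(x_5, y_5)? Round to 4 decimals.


Gradient descent on f(x,y) = 8*x^2 + 7*y^2.
Starting point: (-4.5714, -1.7333), alpha = 0.1
Step 1: grad_x = 2*8*-4.5714 = -73.1424, grad_y = 2*7*-1.7333 = -24.2662
  x_1 = -4.5714 - 0.1*-73.1424 = 2.7428
  y_1 = -1.7333 - 0.1*-24.2662 = 0.6933
Step 2: grad_x = 2*8*2.7428 = 43.8854, grad_y = 2*7*0.6933 = 9.7065
  x_2 = 2.7428 - 0.1*43.8854 = -1.6457
  y_2 = 0.6933 - 0.1*9.7065 = -0.2773
Step 3: grad_x = 2*8*-1.6457 = -26.3313, grad_y = 2*7*-0.2773 = -3.8826
  x_3 = -1.6457 - 0.1*-26.3313 = 0.9874
  y_3 = -0.2773 - 0.1*-3.8826 = 0.1109
Step 4: grad_x = 2*8*0.9874 = 15.7988, grad_y = 2*7*0.1109 = 1.553
  x_4 = 0.9874 - 0.1*15.7988 = -0.5925
  y_4 = 0.1109 - 0.1*1.553 = -0.0444
Step 5: grad_x = 2*8*-0.5925 = -9.4793, grad_y = 2*7*-0.0444 = -0.6212
  x_5 = -0.5925 - 0.1*-9.4793 = 0.3555
  y_5 = -0.0444 - 0.1*-0.6212 = 0.0177
f(0.3555, 0.0177) = 8*0.3555^2 + 7*0.0177^2 = 1.0131


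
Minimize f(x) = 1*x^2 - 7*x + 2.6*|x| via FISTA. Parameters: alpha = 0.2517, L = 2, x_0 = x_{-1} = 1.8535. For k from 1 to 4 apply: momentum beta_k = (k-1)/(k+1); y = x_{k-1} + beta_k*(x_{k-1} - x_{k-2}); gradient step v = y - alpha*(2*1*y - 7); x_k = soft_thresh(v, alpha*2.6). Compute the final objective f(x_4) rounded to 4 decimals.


FISTA on f(x) = 1*x^2 - 7*x + 2.6*|x|
L = 2, alpha = 0.2517
Iteration 1: beta = 0.0, y = 1.8535 + 0.0*(1.8535 - 1.8535) = 1.8535
  grad(y) = -3.293, v = y - alpha*grad = 2.6823
  prox(v) = soft_thresh(2.6823, 0.6544) = 2.0279
Iteration 2: beta = 0.3333, y = 2.0279 + 0.3333*(2.0279 - 1.8535) = 2.0861
  grad(y) = -2.8279, v = y - alpha*grad = 2.7978
  prox(v) = soft_thresh(2.7978, 0.6544) = 2.1434
Iteration 3: beta = 0.5, y = 2.1434 + 0.5*(2.1434 - 2.0279) = 2.2012
  grad(y) = -2.5977, v = y - alpha*grad = 2.855
  prox(v) = soft_thresh(2.855, 0.6544) = 2.2006
Iteration 4: beta = 0.6, y = 2.2006 + 0.6*(2.2006 - 2.1434) = 2.2349
  grad(y) = -2.5302, v = y - alpha*grad = 2.8717
  prox(v) = soft_thresh(2.8717, 0.6544) = 2.2173
f(x_4) = 1*2.2173^2 - 7*2.2173 + 2.6*|2.2173| = -4.8397


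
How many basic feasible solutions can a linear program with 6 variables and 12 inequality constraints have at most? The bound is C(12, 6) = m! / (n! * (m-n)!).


Each vertex corresponds to some choice of n active constraints out of m, so the number of vertices is at most C(m, n) = m! / (n!(m-n)!).
m = 12, n = 6
Numerator: 12 * 11 * 10 * 9 * 8 * 7
Denominator: 6! = 720
C(12, 6) = 924


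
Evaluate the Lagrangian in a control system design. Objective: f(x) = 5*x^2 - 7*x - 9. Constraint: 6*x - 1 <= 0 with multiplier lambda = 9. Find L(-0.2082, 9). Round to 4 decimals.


Step 1: Evaluate f(x).
f(-0.2082) = 5*(-0.2082)^2 - 7*(-0.2082) - 9 = -7.3259
Step 2: Evaluate g(x).
g(-0.2082) = 6*-0.2082 - 1 = -2.2492
Step 3: Compute Lagrangian.
L = -7.3259 + 9*-2.2492 = -27.5687


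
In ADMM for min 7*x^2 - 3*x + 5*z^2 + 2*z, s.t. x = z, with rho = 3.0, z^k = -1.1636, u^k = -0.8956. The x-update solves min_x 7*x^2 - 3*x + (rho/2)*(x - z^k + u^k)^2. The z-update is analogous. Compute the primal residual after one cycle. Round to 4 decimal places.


ADMM iteration with rho = 3.0, z^k = -1.1636, u^k = -0.8956
Step 1: x-update.
Minimize 7*x^2 - 3*x + (3.0/2)*(x + 1.1636 - 0.8956)^2
FOC: (2*7 + 3.0)*x = 3 + 3.0*(-1.1636 + 0.8956)
x^{k+1} = 0.1292
Step 2: z-update.
Minimize 5*z^2 + 2*z + (3.0/2)*(0.1292 - z - 0.8956)^2
FOC: (2*5 + 3.0)*z = -2 + 3.0*(0.1292 - 0.8956)
z^{k+1} = -0.3307
Step 3: u-update.
u^{k+1} = -0.8956 + 0.1292 + 0.3307 = -0.4357
Step 4: Primal residual = |0.1292 + 0.3307| = 0.4599


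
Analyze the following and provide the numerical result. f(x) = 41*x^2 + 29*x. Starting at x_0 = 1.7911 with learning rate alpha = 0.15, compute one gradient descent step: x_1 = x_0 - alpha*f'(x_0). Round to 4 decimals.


We compute the gradient at x_0 and apply the update.
f'(x) = 82*x + 29
f'(1.7911) = 82*1.7911 + 29 = 175.8702
x_1 = 1.7911 - 0.15*175.8702 = -24.5894


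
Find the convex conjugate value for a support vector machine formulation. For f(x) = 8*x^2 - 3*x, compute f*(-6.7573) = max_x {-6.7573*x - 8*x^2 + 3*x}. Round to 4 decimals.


f*(y) = sup_x {y*x - a*x^2 - b*x} = sup_x {(y-b)*x - a*x^2}
FOC: (y - b) - 2a*x = 0 => x* = (y - b)/(2a)
x* = (-6.7573 + 3)/(2*8) = -0.2348
f*(-6.7573) = (y-b)^2/(4a) = (-6.7573 + 3)^2/(4*8)
= 14.1173/32 = 0.4412


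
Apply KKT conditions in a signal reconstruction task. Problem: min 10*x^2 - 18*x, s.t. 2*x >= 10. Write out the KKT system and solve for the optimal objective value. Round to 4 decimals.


Step 1: Try lambda = 0 (constraint inactive).
x_unc = 18/(2*10) = 0.9
Check: 2*0.9 = 1.8 < 10 -- violated!
Step 2: Constraint must be active: 2*x = 10
x* = 10/2 = 5.0
lambda = (2*10*5.0 - 18)/2 = 41.0
Step 3: Compute optimal value.
f(x*) = 10*5.0^2 - 18*5.0 = 160.0


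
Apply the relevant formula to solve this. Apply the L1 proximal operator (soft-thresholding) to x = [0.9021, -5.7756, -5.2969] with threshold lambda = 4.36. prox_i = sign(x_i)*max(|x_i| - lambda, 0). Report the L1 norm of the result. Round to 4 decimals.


Soft-thresholding with lambda = 4.36:
prox(0.9021) = sign(0.9021)*max(|0.9021| - 4.36, 0) = 0.0
prox(-5.7756) = sign(-5.7756)*max(|-5.7756| - 4.36, 0) = -1.4156
prox(-5.2969) = sign(-5.2969)*max(|-5.2969| - 4.36, 0) = -0.9369
prox(x) = [0.0, -1.4156, -0.9369]
||prox(x)||_1 = 0.0 + 1.4156 + 0.9369 = 2.3525


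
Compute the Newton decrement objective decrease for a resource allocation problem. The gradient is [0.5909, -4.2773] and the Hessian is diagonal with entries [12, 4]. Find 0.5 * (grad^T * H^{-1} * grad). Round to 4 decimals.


Step 1: H is diagonal, so H^(-1) * g = [0.0492, -1.0693].
Step 2: g^T H^(-1) g = sum_i g_i^2 / H_ii
  = (0.5909)^2/12 + (-4.2773)^2/4
  = 0.0291 + 4.5738 = 4.6029
Step 3: Objective decrease = 0.5 * g^T H^(-1) g = 2.3015


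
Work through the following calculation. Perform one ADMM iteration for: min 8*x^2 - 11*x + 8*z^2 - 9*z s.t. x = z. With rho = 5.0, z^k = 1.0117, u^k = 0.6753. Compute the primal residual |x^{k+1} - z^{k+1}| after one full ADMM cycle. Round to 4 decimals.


ADMM iteration with rho = 5.0, z^k = 1.0117, u^k = 0.6753
Step 1: x-update.
Minimize 8*x^2 - 11*x + (5.0/2)*(x - 1.0117 + 0.6753)^2
FOC: (2*8 + 5.0)*x = 11 + 5.0*(1.0117 - 0.6753)
x^{k+1} = 0.6039
Step 2: z-update.
Minimize 8*z^2 - 9*z + (5.0/2)*(0.6039 - z + 0.6753)^2
FOC: (2*8 + 5.0)*z = 9 + 5.0*(0.6039 + 0.6753)
z^{k+1} = 0.7331
Step 3: u-update.
u^{k+1} = 0.6753 + 0.6039 - 0.7331 = 0.5461
Step 4: Primal residual = |0.6039 - 0.7331| = 0.1292


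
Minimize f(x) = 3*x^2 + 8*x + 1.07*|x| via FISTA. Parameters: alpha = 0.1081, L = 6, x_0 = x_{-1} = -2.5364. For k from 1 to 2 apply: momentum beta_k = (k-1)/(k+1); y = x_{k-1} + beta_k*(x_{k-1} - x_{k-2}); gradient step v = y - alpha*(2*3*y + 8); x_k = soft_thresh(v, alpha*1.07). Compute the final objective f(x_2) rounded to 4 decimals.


FISTA on f(x) = 3*x^2 + 8*x + 1.07*|x|
L = 6, alpha = 0.1081
Iteration 1: beta = 0.0, y = -2.5364 + 0.0*(-2.5364 + 2.5364) = -2.5364
  grad(y) = -7.2184, v = y - alpha*grad = -1.7561
  prox(v) = soft_thresh(-1.7561, 0.1157) = -1.6404
Iteration 2: beta = 0.3333, y = -1.6404 + 0.3333*(-1.6404 + 2.5364) = -1.3418
  grad(y) = -0.0506, v = y - alpha*grad = -1.3363
  prox(v) = soft_thresh(-1.3363, 0.1157) = -1.2206
f(x_2) = 3*(-1.2206)^2 + 8*(-1.2206) + 1.07*|-1.2206| = -3.9892


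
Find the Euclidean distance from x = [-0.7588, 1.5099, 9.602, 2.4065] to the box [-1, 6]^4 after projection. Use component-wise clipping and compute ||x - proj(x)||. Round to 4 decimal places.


Project each component onto [-1, 6].
clip(-0.7588) = -0.7588, clip(1.5099) = 1.5099, clip(9.602) = 6.0, clip(2.4065) = 2.4065
Projection = [-0.7588, 1.5099, 6.0, 2.4065]
Squared diffs: [0.0, 0.0, 12.9744, 0.0]
Distance = sqrt(12.9744) = 3.602


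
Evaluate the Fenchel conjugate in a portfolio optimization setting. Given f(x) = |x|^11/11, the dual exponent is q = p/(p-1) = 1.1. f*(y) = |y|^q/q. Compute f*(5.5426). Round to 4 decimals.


The conjugate exponent q satisfies 1/p + 1/q = 1.
p = 11, so q = 11/(11 - 1) = 1.1
|y|^q = 5.5426^1.1 = 6.5779
f*(5.5426) = 6.5779 / 1.1 = 5.9799


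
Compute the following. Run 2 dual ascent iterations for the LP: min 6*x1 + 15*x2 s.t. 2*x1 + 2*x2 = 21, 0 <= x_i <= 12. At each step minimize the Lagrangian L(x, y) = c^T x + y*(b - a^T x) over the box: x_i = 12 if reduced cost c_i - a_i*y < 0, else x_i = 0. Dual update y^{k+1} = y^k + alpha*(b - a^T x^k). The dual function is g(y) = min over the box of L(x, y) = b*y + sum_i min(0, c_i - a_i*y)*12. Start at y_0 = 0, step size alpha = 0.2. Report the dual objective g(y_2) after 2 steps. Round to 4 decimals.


Dual ascent for LP: min 6*x1 + 15*x2, 2*x1 + 2*x2 = 21, 0 <= x_i <= 12
Step 1: y^k = 0.0, reduced costs: (6.0, 15.0)
  x^k = (0.0, 0.0), subgradient = b - a^T x = 21.0
  y^{k+1} = 0.0 + 0.2*21.0 = 4.2
Step 2: y^k = 4.2, reduced costs: (-2.4, 6.6)
  x^k = (12.0, 0.0), subgradient = b - a^T x = -3.0
  y^{k+1} = 4.2 + 0.2*-3.0 = 3.6
Dual objective at y_2 = 3.6: reduced costs (-1.2, 7.8), box minimizer x = (12.0, 0.0)
g(y_2) = b*y + (c1 - a1*y)*x1 + (c2 - a2*y)*x2 = 21*3.6 + (-1.2)*12.0 + 7.8*0.0 = 75.6 - 14.4 + 0.0 = 61.2


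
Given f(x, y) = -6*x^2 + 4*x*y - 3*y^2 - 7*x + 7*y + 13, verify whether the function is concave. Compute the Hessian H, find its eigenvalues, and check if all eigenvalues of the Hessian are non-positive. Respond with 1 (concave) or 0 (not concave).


The Hessian of f(x,y) = -6*x^2 + 4*x*y - 3*y^2 - 7*x + 7*y + 13 is:
H = [[-12, 4], [4, -6]]
Trace = -12 - 6 = -18
Determinant = -12*-6 - (4)^2 = 56
Discriminant = (-18)^2 - 4*56 = 100.0
Eigenvalues: lambda_1 = -14.0, lambda_2 = -4.0
The function is concave.

1


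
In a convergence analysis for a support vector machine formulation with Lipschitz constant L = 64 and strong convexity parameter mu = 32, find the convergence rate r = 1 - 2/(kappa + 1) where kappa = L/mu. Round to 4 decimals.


Step 1: Compute the condition number.
kappa = L/mu = 64/32 = 2.0
Step 2: Compute the convergence rate.
r = 1 - 2/(kappa + 1) = 1 - 2*mu/(L + mu) = (L - mu)/(L + mu) = 32/96 = 0.3333


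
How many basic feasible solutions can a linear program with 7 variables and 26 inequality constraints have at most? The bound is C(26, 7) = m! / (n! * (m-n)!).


Each vertex corresponds to some choice of n active constraints out of m, so the number of vertices is at most C(m, n) = m! / (n!(m-n)!).
m = 26, n = 7
Numerator: 26 * 25 * 24 * 23 * 22 * 21 * 20
Denominator: 7! = 5040
C(26, 7) = 657800


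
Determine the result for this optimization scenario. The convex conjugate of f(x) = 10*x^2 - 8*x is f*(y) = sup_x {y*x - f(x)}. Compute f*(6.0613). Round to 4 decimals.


f*(y) = sup_x {y*x - a*x^2 - b*x} = sup_x {(y-b)*x - a*x^2}
FOC: (y - b) - 2a*x = 0 => x* = (y - b)/(2a)
x* = (6.0613 + 8)/(2*10) = 0.7031
f*(6.0613) = (y-b)^2/(4a) = (6.0613 + 8)^2/(4*10)
= 197.7202/40 = 4.943


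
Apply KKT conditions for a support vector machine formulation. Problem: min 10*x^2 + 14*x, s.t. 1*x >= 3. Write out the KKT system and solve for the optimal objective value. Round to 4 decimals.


Step 1: Try lambda = 0 (constraint inactive).
x_unc = -14/(2*10) = -0.7
Check: 1*-0.7 = -0.7 < 3 -- violated!
Step 2: Constraint must be active: 1*x = 3
x* = 3/1 = 3.0
lambda = (2*10*3.0 + 14)/1 = 74.0
Step 3: Compute optimal value.
f(x*) = 10*3.0^2 + 14*3.0 = 132.0


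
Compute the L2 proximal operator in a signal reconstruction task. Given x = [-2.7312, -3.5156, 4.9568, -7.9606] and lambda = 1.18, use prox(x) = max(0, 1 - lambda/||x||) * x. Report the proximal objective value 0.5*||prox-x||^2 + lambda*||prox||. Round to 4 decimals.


Step 1: Compute ||x||.
||x|| = 10.3807
Step 2: Compute scaling factor.
scale = max(0, 1 - 1.18/10.3807) = 0.8863
Step 3: prox(x) = [-2.4207, -3.116, 4.3934, -7.0557]
||prox(x)|| = 9.2007
Step 4: Proximal objective.
0.5*||prox-x||^2 = 0.6962
lambda*||prox|| = 10.8568
Total = 11.5531


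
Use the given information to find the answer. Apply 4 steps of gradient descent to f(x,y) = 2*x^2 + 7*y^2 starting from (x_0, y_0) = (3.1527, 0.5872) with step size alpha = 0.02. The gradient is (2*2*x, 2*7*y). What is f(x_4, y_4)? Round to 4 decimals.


Gradient descent on f(x,y) = 2*x^2 + 7*y^2.
Starting point: (3.1527, 0.5872), alpha = 0.02
Step 1: grad_x = 2*2*3.1527 = 12.6108, grad_y = 2*7*0.5872 = 8.2208
  x_1 = 3.1527 - 0.02*12.6108 = 2.9005
  y_1 = 0.5872 - 0.02*8.2208 = 0.4228
Step 2: grad_x = 2*2*2.9005 = 11.6019, grad_y = 2*7*0.4228 = 5.919
  x_2 = 2.9005 - 0.02*11.6019 = 2.6684
  y_2 = 0.4228 - 0.02*5.919 = 0.3044
Step 3: grad_x = 2*2*2.6684 = 10.6738, grad_y = 2*7*0.3044 = 4.2617
  x_3 = 2.6684 - 0.02*10.6738 = 2.455
  y_3 = 0.3044 - 0.02*4.2617 = 0.2192
Step 4: grad_x = 2*2*2.455 = 9.8199, grad_y = 2*7*0.2192 = 3.0684
  x_4 = 2.455 - 0.02*9.8199 = 2.2586
  y_4 = 0.2192 - 0.02*3.0684 = 0.1578
f(2.2586, 0.1578) = 2*2.2586^2 + 7*0.1578^2 = 10.3766


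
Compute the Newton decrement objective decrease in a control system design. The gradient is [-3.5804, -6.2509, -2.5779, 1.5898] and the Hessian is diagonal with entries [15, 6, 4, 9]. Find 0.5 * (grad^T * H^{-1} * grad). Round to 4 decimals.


Step 1: H is diagonal, so H^(-1) * g = [-0.2387, -1.0418, -0.6445, 0.1766].
Step 2: g^T H^(-1) g = sum_i g_i^2 / H_ii
  = (-3.5804)^2/15 + (-6.2509)^2/6 + (-2.5779)^2/4 + (1.5898)^2/9
  = 0.8546 + 6.5123 + 1.6614 + 0.2808 = 9.3091
Step 3: Objective decrease = 0.5 * g^T H^(-1) g = 4.6546


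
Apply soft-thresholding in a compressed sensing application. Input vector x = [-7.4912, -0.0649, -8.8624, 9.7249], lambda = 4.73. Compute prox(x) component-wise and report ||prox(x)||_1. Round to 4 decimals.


Soft-thresholding with lambda = 4.73:
prox(-7.4912) = sign(-7.4912)*max(|-7.4912| - 4.73, 0) = -2.7612
prox(-0.0649) = sign(-0.0649)*max(|-0.0649| - 4.73, 0) = 0.0
prox(-8.8624) = sign(-8.8624)*max(|-8.8624| - 4.73, 0) = -4.1324
prox(9.7249) = sign(9.7249)*max(|9.7249| - 4.73, 0) = 4.9949
prox(x) = [-2.7612, 0.0, -4.1324, 4.9949]
||prox(x)||_1 = 2.7612 + 0.0 + 4.1324 + 4.9949 = 11.8885


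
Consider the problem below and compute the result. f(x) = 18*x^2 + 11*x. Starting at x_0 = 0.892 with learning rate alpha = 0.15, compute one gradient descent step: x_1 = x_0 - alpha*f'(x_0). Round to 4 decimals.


We compute the gradient at x_0 and apply the update.
f'(x) = 36*x + 11
f'(0.892) = 36*0.892 + 11 = 43.112
x_1 = 0.892 - 0.15*43.112 = -5.5748


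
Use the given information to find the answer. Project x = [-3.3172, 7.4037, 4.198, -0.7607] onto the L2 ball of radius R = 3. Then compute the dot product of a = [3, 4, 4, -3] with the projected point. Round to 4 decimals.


Step 1: Compute ||x|| (intermediates to 6 decimals).
||x|| = sqrt((-3.3172)^2 + 7.4037^2 + 4.198^2 + (-0.7607)^2) = 9.166267
Step 2: Project.
Since ||x|| > R, scale = R/||x|| = 3/9.166267 = 0.327287, proj(x) = scale * x
proj(x) = [-1.085676, 2.423135, 1.373951, -0.248967]
Step 3: Dot product.
a^T * proj(x) = 3*(-1.085676) + 4*2.423135 + 4*1.373951 - 3*(-0.248967) = 12.6782


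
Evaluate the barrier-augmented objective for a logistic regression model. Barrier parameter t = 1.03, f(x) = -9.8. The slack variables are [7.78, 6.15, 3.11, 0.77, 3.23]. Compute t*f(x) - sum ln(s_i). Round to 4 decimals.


Step 1: Compute log-barrier.
ln values: [2.0516, 1.8165, 1.1346, -0.2614, 1.1725]
phi = -(2.0516 + 1.8165 + 1.1346 - 0.2614 + 1.1725) = -5.9137
Step 2: Compute augmented objective.
t*f(x) = 1.03*-9.8 = -10.094
Total = -10.094 - 5.9137 = -16.0077


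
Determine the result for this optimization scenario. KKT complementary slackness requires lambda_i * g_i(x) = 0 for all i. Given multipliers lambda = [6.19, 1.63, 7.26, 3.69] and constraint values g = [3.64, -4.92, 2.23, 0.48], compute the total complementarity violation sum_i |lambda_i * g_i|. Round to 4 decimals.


KKT complementary slackness check:
lambda_1 * g_1 = 6.19 * 3.64 = 22.5316
lambda_2 * g_2 = 1.63 * -4.92 = -8.0196
lambda_3 * g_3 = 7.26 * 2.23 = 16.1898
lambda_4 * g_4 = 3.69 * 0.48 = 1.7712
Total violation = 22.5316 + 8.0196 + 16.1898 + 1.7712 = 48.5122


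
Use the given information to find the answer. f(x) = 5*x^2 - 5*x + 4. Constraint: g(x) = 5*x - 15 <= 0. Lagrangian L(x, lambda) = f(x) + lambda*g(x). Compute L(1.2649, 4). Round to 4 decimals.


Step 1: Evaluate f(x).
f(1.2649) = 5*1.2649^2 - 5*1.2649 + 4 = 5.6754
Step 2: Evaluate g(x).
g(1.2649) = 5*1.2649 - 15 = -8.6755
Step 3: Compute Lagrangian.
L = 5.6754 + 4*-8.6755 = -29.0266


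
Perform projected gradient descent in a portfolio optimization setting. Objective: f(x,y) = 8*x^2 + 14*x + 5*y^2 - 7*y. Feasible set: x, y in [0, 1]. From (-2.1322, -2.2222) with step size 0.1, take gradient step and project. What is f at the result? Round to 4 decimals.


Step 1: Compute gradient at (-2.1322, -2.2222).
grad_x = 2*8*-2.1322 + 14 = -20.1152
grad_y = 2*5*-2.2222 - 7 = -29.222
Step 2: Gradient step.
x_raw = -2.1322 - 0.1*-20.1152 = -0.1207
y_raw = -2.2222 - 0.1*-29.222 = 0.7
Step 3: Project onto [0, 1].
x_proj = clip(-0.1207) = 0.0
y_proj = clip(0.7) = 0.7
Step 4: Evaluate f.
f(0.0, 0.7) = -2.45


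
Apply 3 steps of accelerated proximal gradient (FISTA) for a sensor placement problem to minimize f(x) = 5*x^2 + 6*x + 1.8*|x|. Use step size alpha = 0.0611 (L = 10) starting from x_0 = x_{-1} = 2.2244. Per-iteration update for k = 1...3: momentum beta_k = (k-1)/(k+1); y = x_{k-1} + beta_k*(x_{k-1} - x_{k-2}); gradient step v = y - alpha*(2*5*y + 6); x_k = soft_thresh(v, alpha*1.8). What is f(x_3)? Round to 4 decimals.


FISTA on f(x) = 5*x^2 + 6*x + 1.8*|x|
L = 10, alpha = 0.0611
Iteration 1: beta = 0.0, y = 2.2244 + 0.0*(2.2244 - 2.2244) = 2.2244
  grad(y) = 28.244, v = y - alpha*grad = 0.4987
  prox(v) = soft_thresh(0.4987, 0.11) = 0.3887
Iteration 2: beta = 0.3333, y = 0.3887 + 0.3333*(0.3887 - 2.2244) = -0.2232
  grad(y) = 3.7682, v = y - alpha*grad = -0.4534
  prox(v) = soft_thresh(-0.4534, 0.11) = -0.3434
Iteration 3: beta = 0.5, y = -0.3434 + 0.5*(-0.3434 - 0.3887) = -0.7095
  grad(y) = -1.0951, v = y - alpha*grad = -0.6426
  prox(v) = soft_thresh(-0.6426, 0.11) = -0.5326
f(x_3) = 5*(-0.5326)^2 + 6*(-0.5326) + 1.8*|-0.5326| = -0.8186


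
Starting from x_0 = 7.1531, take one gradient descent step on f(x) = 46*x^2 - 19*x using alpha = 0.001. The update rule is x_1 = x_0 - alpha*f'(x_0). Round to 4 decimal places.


We compute the gradient at x_0 and apply the update.
f'(x) = 92*x - 19
f'(7.1531) = 92*7.1531 - 19 = 639.0852
x_1 = 7.1531 - 0.001*639.0852 = 6.514


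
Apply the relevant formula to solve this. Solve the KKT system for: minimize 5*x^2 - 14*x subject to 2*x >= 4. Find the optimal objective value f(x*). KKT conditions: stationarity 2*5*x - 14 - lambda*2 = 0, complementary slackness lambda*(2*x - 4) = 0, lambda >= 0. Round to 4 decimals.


Step 1: Try lambda = 0 (constraint inactive).
x_unc = 14/(2*5) = 1.4
Check: 2*1.4 = 2.8 < 4 -- violated!
Step 2: Constraint must be active: 2*x = 4
x* = 4/2 = 2.0
lambda = (2*5*2.0 - 14)/2 = 3.0
Step 3: Compute optimal value.
f(x*) = 5*2.0^2 - 14*2.0 = -8.0


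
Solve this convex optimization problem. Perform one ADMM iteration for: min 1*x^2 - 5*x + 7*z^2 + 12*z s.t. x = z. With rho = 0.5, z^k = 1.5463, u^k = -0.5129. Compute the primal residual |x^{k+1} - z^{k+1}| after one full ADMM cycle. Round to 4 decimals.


ADMM iteration with rho = 0.5, z^k = 1.5463, u^k = -0.5129
Step 1: x-update.
Minimize 1*x^2 - 5*x + (0.5/2)*(x - 1.5463 - 0.5129)^2
FOC: (2*1 + 0.5)*x = 5 + 0.5*(1.5463 + 0.5129)
x^{k+1} = 2.4118
Step 2: z-update.
Minimize 7*z^2 + 12*z + (0.5/2)*(2.4118 - z - 0.5129)^2
FOC: (2*7 + 0.5)*z = -12 + 0.5*(2.4118 - 0.5129)
z^{k+1} = -0.7621
Step 3: u-update.
u^{k+1} = -0.5129 + 2.4118 + 0.7621 = 2.661
Step 4: Primal residual = |2.4118 + 0.7621| = 3.1739


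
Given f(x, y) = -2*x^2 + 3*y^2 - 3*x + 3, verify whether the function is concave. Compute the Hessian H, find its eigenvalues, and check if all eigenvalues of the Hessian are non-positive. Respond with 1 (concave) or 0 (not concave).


The Hessian of f(x,y) = -2*x^2 + 3*y^2 - 3*x + 3 is:
H = [[-4, 0], [0, 6]]
Trace = -4 + 6 = 2
Determinant = -4*6 - (0)^2 = -24
Discriminant = (2)^2 - 4*-24 = 100.0
Eigenvalues: lambda_1 = -4.0, lambda_2 = 6.0
The function is not concave.

0


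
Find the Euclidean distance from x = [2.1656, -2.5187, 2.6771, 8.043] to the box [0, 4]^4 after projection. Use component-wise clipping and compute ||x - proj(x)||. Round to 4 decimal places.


Project each component onto [0, 4].
clip(2.1656) = 2.1656, clip(-2.5187) = 0.0, clip(2.6771) = 2.6771, clip(8.043) = 4.0
Projection = [2.1656, 0.0, 2.6771, 4.0]
Squared diffs: [0.0, 6.3438, 0.0, 16.3458]
Distance = sqrt(22.6896) = 4.7634


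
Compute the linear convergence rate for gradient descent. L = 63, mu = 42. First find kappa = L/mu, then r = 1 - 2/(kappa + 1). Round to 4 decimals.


Step 1: Compute the condition number.
kappa = L/mu = 63/42 = 1.5
Step 2: Compute the convergence rate.
r = 1 - 2/(kappa + 1) = 1 - 2*mu/(L + mu) = (L - mu)/(L + mu) = 21/105 = 0.2


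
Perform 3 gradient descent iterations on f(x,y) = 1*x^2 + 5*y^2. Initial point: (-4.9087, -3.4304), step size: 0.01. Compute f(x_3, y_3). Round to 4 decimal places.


Gradient descent on f(x,y) = 1*x^2 + 5*y^2.
Starting point: (-4.9087, -3.4304), alpha = 0.01
Step 1: grad_x = 2*1*-4.9087 = -9.8174, grad_y = 2*5*-3.4304 = -34.304
  x_1 = -4.9087 - 0.01*-9.8174 = -4.8105
  y_1 = -3.4304 - 0.01*-34.304 = -3.0874
Step 2: grad_x = 2*1*-4.8105 = -9.6211, grad_y = 2*5*-3.0874 = -30.8736
  x_2 = -4.8105 - 0.01*-9.6211 = -4.7143
  y_2 = -3.0874 - 0.01*-30.8736 = -2.7786
Step 3: grad_x = 2*1*-4.7143 = -9.4286, grad_y = 2*5*-2.7786 = -27.7862
  x_3 = -4.7143 - 0.01*-9.4286 = -4.62
  y_3 = -2.7786 - 0.01*-27.7862 = -2.5008
f(-4.62, -2.5008) = 1*(-4.62)^2 + 5*(-2.5008)^2 = 52.6137


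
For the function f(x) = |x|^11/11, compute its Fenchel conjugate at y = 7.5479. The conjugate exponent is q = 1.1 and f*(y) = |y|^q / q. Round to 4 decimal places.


The conjugate exponent q satisfies 1/p + 1/q = 1.
p = 11, so q = 11/(11 - 1) = 1.1
|y|^q = 7.5479^1.1 = 9.2387
f*(7.5479) = 9.2387 / 1.1 = 8.3988


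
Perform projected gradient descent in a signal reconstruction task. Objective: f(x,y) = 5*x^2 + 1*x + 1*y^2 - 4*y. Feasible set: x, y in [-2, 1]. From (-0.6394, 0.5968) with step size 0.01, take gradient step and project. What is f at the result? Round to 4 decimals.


Step 1: Compute gradient at (-0.6394, 0.5968).
grad_x = 2*5*-0.6394 + 1 = -5.394
grad_y = 2*1*0.5968 - 4 = -2.8064
Step 2: Gradient step.
x_raw = -0.6394 - 0.01*-5.394 = -0.5855
y_raw = 0.5968 - 0.01*-2.8064 = 0.6249
Step 3: Project onto [-2, 1].
x_proj = clip(-0.5855) = -0.5855
y_proj = clip(0.6249) = 0.6249
Step 4: Evaluate f.
f(-0.5855, 0.6249) = -0.9806


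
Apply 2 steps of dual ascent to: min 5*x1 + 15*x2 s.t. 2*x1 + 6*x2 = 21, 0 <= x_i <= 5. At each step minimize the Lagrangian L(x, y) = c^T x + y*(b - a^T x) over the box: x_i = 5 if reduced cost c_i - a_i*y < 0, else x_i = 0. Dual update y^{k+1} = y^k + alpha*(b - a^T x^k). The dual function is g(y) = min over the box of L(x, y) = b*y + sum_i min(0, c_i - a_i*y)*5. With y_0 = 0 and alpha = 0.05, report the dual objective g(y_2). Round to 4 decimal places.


Dual ascent for LP: min 5*x1 + 15*x2, 2*x1 + 6*x2 = 21, 0 <= x_i <= 5
Step 1: y^k = 0.0, reduced costs: (5.0, 15.0)
  x^k = (0.0, 0.0), subgradient = b - a^T x = 21.0
  y^{k+1} = 0.0 + 0.05*21.0 = 1.05
Step 2: y^k = 1.05, reduced costs: (2.9, 8.7)
  x^k = (0.0, 0.0), subgradient = b - a^T x = 21.0
  y^{k+1} = 1.05 + 0.05*21.0 = 2.1
Dual objective at y_2 = 2.1: reduced costs (0.8, 2.4), box minimizer x = (0.0, 0.0)
g(y_2) = b*y + (c1 - a1*y)*x1 + (c2 - a2*y)*x2 = 21*2.1 + 0.8*0.0 + 2.4*0.0 = 44.1 + 0.0 + 0.0 = 44.1


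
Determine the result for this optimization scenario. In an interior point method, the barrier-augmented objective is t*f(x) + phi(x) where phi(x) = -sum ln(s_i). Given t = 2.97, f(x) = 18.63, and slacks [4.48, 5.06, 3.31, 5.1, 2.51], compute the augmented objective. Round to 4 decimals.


Step 1: Compute log-barrier.
ln values: [1.4996, 1.6214, 1.1969, 1.6292, 0.9203]
phi = -(1.4996 + 1.6214 + 1.1969 + 1.6292 + 0.9203) = -6.8675
Step 2: Compute augmented objective.
t*f(x) = 2.97*18.63 = 55.3311
Total = 55.3311 - 6.8675 = 48.4636


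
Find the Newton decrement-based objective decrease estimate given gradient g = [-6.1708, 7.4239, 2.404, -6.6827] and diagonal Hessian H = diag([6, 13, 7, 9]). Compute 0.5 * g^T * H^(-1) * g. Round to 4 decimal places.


Step 1: H is diagonal, so H^(-1) * g = [-1.0285, 0.5711, 0.3434, -0.7425].
Step 2: g^T H^(-1) g = sum_i g_i^2 / H_ii
  = (-6.1708)^2/6 + (7.4239)^2/13 + (2.404)^2/7 + (-6.6827)^2/9
  = 6.3465 + 4.2396 + 0.8256 + 4.9621 = 16.3737
Step 3: Objective decrease = 0.5 * g^T H^(-1) g = 8.1868


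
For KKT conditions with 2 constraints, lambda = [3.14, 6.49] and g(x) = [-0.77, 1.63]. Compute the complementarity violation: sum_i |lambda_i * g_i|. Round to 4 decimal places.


KKT complementary slackness check:
lambda_1 * g_1 = 3.14 * -0.77 = -2.4178
lambda_2 * g_2 = 6.49 * 1.63 = 10.5787
Total violation = 2.4178 + 10.5787 = 12.9965


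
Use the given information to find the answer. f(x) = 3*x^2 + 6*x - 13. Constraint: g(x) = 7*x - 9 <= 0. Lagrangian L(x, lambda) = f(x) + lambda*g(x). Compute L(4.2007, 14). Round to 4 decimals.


Step 1: Evaluate f(x).
f(4.2007) = 3*4.2007^2 + 6*4.2007 - 13 = 65.1418
Step 2: Evaluate g(x).
g(4.2007) = 7*4.2007 - 9 = 20.4049
Step 3: Compute Lagrangian.
L = 65.1418 + 14*20.4049 = 350.8104


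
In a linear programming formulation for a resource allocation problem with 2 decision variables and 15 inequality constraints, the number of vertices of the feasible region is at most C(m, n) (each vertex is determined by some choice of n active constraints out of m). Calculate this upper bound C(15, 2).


Each vertex corresponds to some choice of n active constraints out of m, so the number of vertices is at most C(m, n) = m! / (n!(m-n)!).
m = 15, n = 2
Numerator: 15 * 14
Denominator: 2! = 2
C(15, 2) = 105


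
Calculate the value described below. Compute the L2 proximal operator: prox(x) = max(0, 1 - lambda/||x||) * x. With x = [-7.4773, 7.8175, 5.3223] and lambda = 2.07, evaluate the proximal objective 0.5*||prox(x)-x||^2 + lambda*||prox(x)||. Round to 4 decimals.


Step 1: Compute ||x||.
||x|| = 12.0561
Step 2: Compute scaling factor.
scale = max(0, 1 - 2.07/12.0561) = 0.8283
Step 3: prox(x) = [-6.1935, 6.4753, 4.4085]
||prox(x)|| = 9.9861
Step 4: Proximal objective.
0.5*||prox-x||^2 = 2.1425
lambda*||prox|| = 20.6712
Total = 22.8137


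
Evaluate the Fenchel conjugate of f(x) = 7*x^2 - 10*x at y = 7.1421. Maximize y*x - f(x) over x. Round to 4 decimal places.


f*(y) = sup_x {y*x - a*x^2 - b*x} = sup_x {(y-b)*x - a*x^2}
FOC: (y - b) - 2a*x = 0 => x* = (y - b)/(2a)
x* = (7.1421 + 10)/(2*7) = 1.2244
f*(7.1421) = (y-b)^2/(4a) = (7.1421 + 10)^2/(4*7)
= 293.8516/28 = 10.4947


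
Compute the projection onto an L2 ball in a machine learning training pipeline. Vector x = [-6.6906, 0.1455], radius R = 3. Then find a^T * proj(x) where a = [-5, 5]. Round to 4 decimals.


Step 1: Compute ||x|| (intermediates to 6 decimals).
||x|| = sqrt((-6.6906)^2 + 0.1455^2) = 6.692182
Step 2: Project.
Since ||x|| > R, scale = R/||x|| = 3/6.692182 = 0.448284, proj(x) = scale * x
proj(x) = [-2.999289, 0.065225]
Step 3: Dot product.
a^T * proj(x) = -5*(-2.999289) + 5*0.065225 = 15.3226


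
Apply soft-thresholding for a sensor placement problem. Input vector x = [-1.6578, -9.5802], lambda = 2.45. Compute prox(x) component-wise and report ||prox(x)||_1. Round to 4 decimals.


Soft-thresholding with lambda = 2.45:
prox(-1.6578) = sign(-1.6578)*max(|-1.6578| - 2.45, 0) = 0.0
prox(-9.5802) = sign(-9.5802)*max(|-9.5802| - 2.45, 0) = -7.1302
prox(x) = [0.0, -7.1302]
||prox(x)||_1 = 0.0 + 7.1302 = 7.1302


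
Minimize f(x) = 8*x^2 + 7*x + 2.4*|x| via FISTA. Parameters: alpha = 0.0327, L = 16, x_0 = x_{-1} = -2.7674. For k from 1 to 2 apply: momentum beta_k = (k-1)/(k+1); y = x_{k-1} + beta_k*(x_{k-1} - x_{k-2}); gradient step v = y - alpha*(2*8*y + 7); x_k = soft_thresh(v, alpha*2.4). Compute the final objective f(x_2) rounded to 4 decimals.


FISTA on f(x) = 8*x^2 + 7*x + 2.4*|x|
L = 16, alpha = 0.0327
Iteration 1: beta = 0.0, y = -2.7674 + 0.0*(-2.7674 + 2.7674) = -2.7674
  grad(y) = -37.2784, v = y - alpha*grad = -1.5484
  prox(v) = soft_thresh(-1.5484, 0.0785) = -1.4699
Iteration 2: beta = 0.3333, y = -1.4699 + 0.3333*(-1.4699 + 2.7674) = -1.0374
  grad(y) = -9.5987, v = y - alpha*grad = -0.7235
  prox(v) = soft_thresh(-0.7235, 0.0785) = -0.6451
f(x_2) = 8*(-0.6451)^2 + 7*(-0.6451) + 2.4*|-0.6451| = 0.3616


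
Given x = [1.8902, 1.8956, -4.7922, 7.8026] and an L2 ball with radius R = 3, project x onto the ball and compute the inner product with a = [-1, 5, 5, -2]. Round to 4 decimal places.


Step 1: Compute ||x|| (intermediates to 6 decimals).
||x|| = sqrt(1.8902^2 + 1.8956^2 + (-4.7922)^2 + 7.8026^2) = 9.540016
Step 2: Project.
Since ||x|| > R, scale = R/||x|| = 3/9.540016 = 0.314465, proj(x) = scale * x
proj(x) = [0.594402, 0.5961, -1.506979, 2.453645]
Step 3: Dot product.
a^T * proj(x) = -1*0.594402 + 5*0.5961 + 5*(-1.506979) - 2*2.453645 = -10.0561


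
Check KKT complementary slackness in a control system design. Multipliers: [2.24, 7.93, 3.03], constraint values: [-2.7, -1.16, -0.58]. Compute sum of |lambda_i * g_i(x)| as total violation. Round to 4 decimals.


KKT complementary slackness check:
lambda_1 * g_1 = 2.24 * -2.7 = -6.048
lambda_2 * g_2 = 7.93 * -1.16 = -9.1988
lambda_3 * g_3 = 3.03 * -0.58 = -1.7574
Total violation = 6.048 + 9.1988 + 1.7574 = 17.0042


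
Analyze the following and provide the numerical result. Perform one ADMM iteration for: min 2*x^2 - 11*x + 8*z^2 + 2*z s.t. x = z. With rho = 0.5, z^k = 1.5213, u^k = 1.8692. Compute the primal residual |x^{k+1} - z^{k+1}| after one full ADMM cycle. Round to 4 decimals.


ADMM iteration with rho = 0.5, z^k = 1.5213, u^k = 1.8692
Step 1: x-update.
Minimize 2*x^2 - 11*x + (0.5/2)*(x - 1.5213 + 1.8692)^2
FOC: (2*2 + 0.5)*x = 11 + 0.5*(1.5213 - 1.8692)
x^{k+1} = 2.4058
Step 2: z-update.
Minimize 8*z^2 + 2*z + (0.5/2)*(2.4058 - z + 1.8692)^2
FOC: (2*8 + 0.5)*z = -2 + 0.5*(2.4058 + 1.8692)
z^{k+1} = 0.0083
Step 3: u-update.
u^{k+1} = 1.8692 + 2.4058 - 0.0083 = 4.2667
Step 4: Primal residual = |2.4058 - 0.0083| = 2.3975


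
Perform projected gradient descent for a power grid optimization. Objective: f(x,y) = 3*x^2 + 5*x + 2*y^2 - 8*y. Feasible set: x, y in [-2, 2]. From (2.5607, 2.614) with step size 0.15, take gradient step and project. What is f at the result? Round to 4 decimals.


Step 1: Compute gradient at (2.5607, 2.614).
grad_x = 2*3*2.5607 + 5 = 20.3642
grad_y = 2*2*2.614 - 8 = 2.456
Step 2: Gradient step.
x_raw = 2.5607 - 0.15*20.3642 = -0.4939
y_raw = 2.614 - 0.15*2.456 = 2.2456
Step 3: Project onto [-2, 2].
x_proj = clip(-0.4939) = -0.4939
y_proj = clip(2.2456) = 2.0
Step 4: Evaluate f.
f(-0.4939, 2.0) = -9.7377


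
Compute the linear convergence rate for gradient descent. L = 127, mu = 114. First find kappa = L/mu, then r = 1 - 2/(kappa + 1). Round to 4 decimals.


Step 1: Compute the condition number.
kappa = L/mu = 127/114 = 1.114
Step 2: Compute the convergence rate.
r = 1 - 2/(kappa + 1) = 1 - 2*mu/(L + mu) = (L - mu)/(L + mu) = 13/241 = 0.0539


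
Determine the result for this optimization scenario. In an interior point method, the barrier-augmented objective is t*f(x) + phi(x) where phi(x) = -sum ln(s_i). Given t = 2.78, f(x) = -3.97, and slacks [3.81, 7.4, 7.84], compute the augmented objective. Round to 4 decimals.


Step 1: Compute log-barrier.
ln values: [1.3376, 2.0015, 2.0592]
phi = -(1.3376 + 2.0015 + 2.0592) = -5.3983
Step 2: Compute augmented objective.
t*f(x) = 2.78*-3.97 = -11.0366
Total = -11.0366 - 5.3983 = -16.4349


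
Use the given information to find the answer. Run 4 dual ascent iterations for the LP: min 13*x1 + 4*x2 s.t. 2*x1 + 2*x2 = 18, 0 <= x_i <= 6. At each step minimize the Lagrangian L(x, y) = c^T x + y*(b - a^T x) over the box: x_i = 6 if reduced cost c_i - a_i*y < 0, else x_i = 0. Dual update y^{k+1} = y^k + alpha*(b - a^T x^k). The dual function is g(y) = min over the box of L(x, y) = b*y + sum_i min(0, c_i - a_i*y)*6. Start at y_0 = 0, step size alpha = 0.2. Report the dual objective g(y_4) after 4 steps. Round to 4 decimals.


Dual ascent for LP: min 13*x1 + 4*x2, 2*x1 + 2*x2 = 18, 0 <= x_i <= 6
Step 1: y^k = 0.0, reduced costs: (13.0, 4.0)
  x^k = (0.0, 0.0), subgradient = b - a^T x = 18.0
  y^{k+1} = 0.0 + 0.2*18.0 = 3.6
Step 2: y^k = 3.6, reduced costs: (5.8, -3.2)
  x^k = (0.0, 6.0), subgradient = b - a^T x = 6.0
  y^{k+1} = 3.6 + 0.2*6.0 = 4.8
Step 3: y^k = 4.8, reduced costs: (3.4, -5.6)
  x^k = (0.0, 6.0), subgradient = b - a^T x = 6.0
  y^{k+1} = 4.8 + 0.2*6.0 = 6.0
Step 4: y^k = 6.0, reduced costs: (1.0, -8.0)
  x^k = (0.0, 6.0), subgradient = b - a^T x = 6.0
  y^{k+1} = 6.0 + 0.2*6.0 = 7.2
Dual objective at y_4 = 7.2: reduced costs (-1.4, -10.4), box minimizer x = (6.0, 6.0)
g(y_4) = b*y + (c1 - a1*y)*x1 + (c2 - a2*y)*x2 = 18*7.2 + (-1.4)*6.0 + (-10.4)*6.0 = 129.6 - 8.4 - 62.4 = 58.8


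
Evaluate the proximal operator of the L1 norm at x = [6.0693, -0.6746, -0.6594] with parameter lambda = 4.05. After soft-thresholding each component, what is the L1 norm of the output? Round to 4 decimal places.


Soft-thresholding with lambda = 4.05:
prox(6.0693) = sign(6.0693)*max(|6.0693| - 4.05, 0) = 2.0193
prox(-0.6746) = sign(-0.6746)*max(|-0.6746| - 4.05, 0) = 0.0
prox(-0.6594) = sign(-0.6594)*max(|-0.6594| - 4.05, 0) = 0.0
prox(x) = [2.0193, 0.0, 0.0]
||prox(x)||_1 = 2.0193 + 0.0 + 0.0 = 2.0193


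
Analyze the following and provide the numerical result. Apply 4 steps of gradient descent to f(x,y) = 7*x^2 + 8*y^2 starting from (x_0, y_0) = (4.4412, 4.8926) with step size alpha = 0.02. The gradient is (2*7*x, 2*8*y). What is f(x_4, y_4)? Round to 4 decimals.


Gradient descent on f(x,y) = 7*x^2 + 8*y^2.
Starting point: (4.4412, 4.8926), alpha = 0.02
Step 1: grad_x = 2*7*4.4412 = 62.1768, grad_y = 2*8*4.8926 = 78.2816
  x_1 = 4.4412 - 0.02*62.1768 = 3.1977
  y_1 = 4.8926 - 0.02*78.2816 = 3.327
Step 2: grad_x = 2*7*3.1977 = 44.7673, grad_y = 2*8*3.327 = 53.2315
  x_2 = 3.1977 - 0.02*44.7673 = 2.3023
  y_2 = 3.327 - 0.02*53.2315 = 2.2623
Step 3: grad_x = 2*7*2.3023 = 32.2325, grad_y = 2*8*2.2623 = 36.1974
  x_3 = 2.3023 - 0.02*32.2325 = 1.6577
  y_3 = 2.2623 - 0.02*36.1974 = 1.5384
Step 4: grad_x = 2*7*1.6577 = 23.2074, grad_y = 2*8*1.5384 = 24.6142
  x_4 = 1.6577 - 0.02*23.2074 = 1.1935
  y_4 = 1.5384 - 0.02*24.6142 = 1.0461
f(1.1935, 1.0461) = 7*1.1935^2 + 8*1.0461^2 = 18.7261


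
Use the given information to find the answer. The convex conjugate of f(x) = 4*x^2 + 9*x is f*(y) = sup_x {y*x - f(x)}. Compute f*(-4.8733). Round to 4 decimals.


f*(y) = sup_x {y*x - a*x^2 - b*x} = sup_x {(y-b)*x - a*x^2}
FOC: (y - b) - 2a*x = 0 => x* = (y - b)/(2a)
x* = (-4.8733 - 9)/(2*4) = -1.7342
f*(-4.8733) = (y-b)^2/(4a) = (-4.8733 - 9)^2/(4*4)
= 192.4685/16 = 12.0293


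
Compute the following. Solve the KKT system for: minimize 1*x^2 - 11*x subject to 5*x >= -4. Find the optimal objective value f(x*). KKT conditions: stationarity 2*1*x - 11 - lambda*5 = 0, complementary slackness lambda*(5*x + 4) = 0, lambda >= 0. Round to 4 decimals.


Step 1: Try lambda = 0 (constraint inactive).
Stationarity: 2*1*x - 11 = 0
x* = 11/(2*1) = 5.5
Check constraint: 5*5.5 = 27.5 >= -4 -- satisfied.
Step 2: Compute optimal value.
f(x*) = 1*5.5^2 - 11*5.5 = -30.25
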